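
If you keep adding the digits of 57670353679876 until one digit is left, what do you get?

7

5+7+6+7+0+3+5+3+6+7+9+8+7+6 = 79
7+9 = 16
1+6 = 7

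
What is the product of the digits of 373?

63

3×7×3 = 63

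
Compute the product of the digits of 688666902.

6×8×8×6×6×6×9×0×2 = 0

0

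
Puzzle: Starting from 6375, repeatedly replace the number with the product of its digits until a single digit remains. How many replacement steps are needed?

2

6375 → 630 → 0 (2 steps)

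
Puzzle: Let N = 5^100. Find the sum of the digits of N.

283

5^100 = 7888609052210118054117285652827862296732064351090230047702789306640625
Sum of its 70 digits: 283.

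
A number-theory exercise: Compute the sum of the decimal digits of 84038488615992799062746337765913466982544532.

227

8+4+0+3+8+4+8+8+6+1+5+9+9+2+7+9+9+0+6+2+7+4+6+3+3+7+7+6+5+9+1+3+4+6+6+9+8+2+5+4+4+5+3+2 = 227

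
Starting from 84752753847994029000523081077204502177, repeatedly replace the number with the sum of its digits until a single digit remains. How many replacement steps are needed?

84752753847994029000523081077204502177 → 154 → 10 → 1 (3 steps)

3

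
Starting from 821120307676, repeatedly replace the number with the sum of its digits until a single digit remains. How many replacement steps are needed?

2

821120307676 → 43 → 7 (2 steps)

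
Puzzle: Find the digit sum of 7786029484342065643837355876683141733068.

190

7+7+8+6+0+2+9+4+8+4+3+4+2+0+6+5+6+4+3+8+3+7+3+5+5+8+7+6+6+8+3+1+4+1+7+3+3+0+6+8 = 190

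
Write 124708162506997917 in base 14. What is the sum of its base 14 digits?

124708162506997917 in base 14 is B319633B131A141.
Digit sum: 11+3+1+9+6+3+3+11+1+3+1+10+1+4+1 = 68.

68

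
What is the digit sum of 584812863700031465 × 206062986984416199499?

584812863700031465 × 206062986984416199499 = 120508285520938748673566159942017236035
Sum of its 39 digits: 167.

167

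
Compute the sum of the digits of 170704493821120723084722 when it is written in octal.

94

170704493821120723084722 in base 8 is 44113642761662161442162662.
Digit sum: 4+4+1+1+3+6+4+2+7+6+1+6+6+2+1+6+1+4+4+2+1+6+2+6+6+2 = 94.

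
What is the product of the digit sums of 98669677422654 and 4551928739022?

4617

S(98669677422654) = 9+8+6+6+9+6+7+7+4+2+2+6+5+4 = 81.
S(4551928739022) = 4+5+5+1+9+2+8+7+3+9+0+2+2 = 57.
81 · 57 = 4617.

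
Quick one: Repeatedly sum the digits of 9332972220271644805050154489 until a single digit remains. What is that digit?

4

9+3+3+2+9+7+2+2+2+0+2+7+1+6+4+4+8+0+5+0+5+0+1+5+4+4+8+9 = 112
1+1+2 = 4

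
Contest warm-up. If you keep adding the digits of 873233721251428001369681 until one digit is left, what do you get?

2

8+7+3+2+3+3+7+2+1+2+5+1+4+2+8+0+0+1+3+6+9+6+8+1 = 92
9+2 = 11
1+1 = 2
(Equivalently, 873233721251428001369681 mod 9 = 2.)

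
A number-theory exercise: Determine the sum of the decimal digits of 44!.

216

44! = 2658271574788448768043625811014615890319638528000000000
Sum of its 55 digits: 216.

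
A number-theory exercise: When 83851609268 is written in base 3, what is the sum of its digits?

24

83851609268 in base 3 is 22000102202121002122002.
Digit sum: 2+2+0+0+0+1+0+2+2+0+2+1+2+1+0+0+2+1+2+2+0+0+2 = 24.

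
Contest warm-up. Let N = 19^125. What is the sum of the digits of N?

739

19^125 = 6985542176085217222851596560258580948420433440428974096385224930781994780974024536243893621456715550276088843210040689109537673913336015951278562374199998902499
Sum of its 160 digits: 739.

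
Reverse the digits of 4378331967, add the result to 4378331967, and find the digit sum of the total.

Reversal of 4378331967 is 7691338734; 4378331967 + 7691338734 = 12069670701.
Digit sum of 12069670701: 1+2+0+6+9+6+7+0+7+0+1 = 39.

39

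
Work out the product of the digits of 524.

5×2×4 = 40

40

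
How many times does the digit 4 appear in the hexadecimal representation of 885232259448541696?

885232259448541696 in base 16 is C48FA0CC0259200.
The digit 4 appears 1 time.

1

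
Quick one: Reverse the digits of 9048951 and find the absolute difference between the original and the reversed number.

7450542

Reverse of 9048951 is 1598409.
|9048951 − 1598409| = 7450542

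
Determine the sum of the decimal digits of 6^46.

6^46 = 623673825204293256669089197883129856
Sum of its 36 digits: 180.

180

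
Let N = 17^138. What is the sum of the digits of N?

17^138 = 63379841708354184291649315241514160895761784827476047842480706135032921282001556595949971339930092933032593004211965934504387273772851503652146965372526151434059073877409
Sum of its 170 digits: 739.

739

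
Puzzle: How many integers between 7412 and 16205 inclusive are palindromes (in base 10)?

The integers in [7412, 16205] that are palindromes (in base 10): 7447, 7557, 7667, 7777, 7887, 7997, …, 16061, 16161.
88 qualify.

88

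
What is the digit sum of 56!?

333

56! = 710998587804863451854045647463724949736497978881168458687447040000000000000
Sum of its 75 digits: 333.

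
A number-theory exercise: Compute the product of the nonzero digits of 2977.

882

2×9×7×7 = 882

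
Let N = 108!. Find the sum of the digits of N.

666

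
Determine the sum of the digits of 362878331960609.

3+6+2+8+7+8+3+3+1+9+6+0+6+0+9 = 71

71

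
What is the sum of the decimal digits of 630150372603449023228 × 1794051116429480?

164

630150372603449023228 × 1794051116429480 = 1130521979487670527597032608943961440
Sum of its 37 digits: 164.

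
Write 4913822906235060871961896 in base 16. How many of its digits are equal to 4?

1

4913822906235060871961896 in base 16 is 4108ADF9E2F3D7DFF1D28.
The digit 4 appears 1 time.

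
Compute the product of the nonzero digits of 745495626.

1814400

7×4×5×4×9×5×6×2×6 = 1814400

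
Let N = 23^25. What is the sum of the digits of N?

167

23^25 = 11045767571919545466173812409689943
Sum of its 35 digits: 167.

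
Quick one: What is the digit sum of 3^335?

3^335 = 6848892208188538287483832805385295026551067207348700786053090333322124682953755796517397310844406703021418164138549568090016503923723098786081915834717151161707
Sum of its 160 digits: 693.

693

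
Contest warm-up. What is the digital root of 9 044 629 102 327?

9+0+4+4+6+2+9+1+0+2+3+2+7 = 49
4+9 = 13
1+3 = 4

4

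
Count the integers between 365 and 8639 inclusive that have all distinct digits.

The integers in [365, 8639] that have all distinct digits: 365, 367, 368, 369, 370, 371, …, 8637, 8639.
4352 qualify.

4352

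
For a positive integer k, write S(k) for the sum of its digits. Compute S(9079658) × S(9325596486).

2508

S(9079658) = 9+0+7+9+6+5+8 = 44.
S(9325596486) = 9+3+2+5+5+9+6+4+8+6 = 57.
44 · 57 = 2508.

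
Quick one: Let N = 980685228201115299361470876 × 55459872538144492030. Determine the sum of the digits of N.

264

980685228201115299361470876 × 55459872538144492030 = 54388677756074998731442679969027999918659118280
Sum of its 47 digits: 264.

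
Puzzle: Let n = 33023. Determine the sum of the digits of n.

11

3+3+0+2+3 = 11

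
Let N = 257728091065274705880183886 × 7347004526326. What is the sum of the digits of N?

184

257728091065274705880183886 × 7347004526326 = 1893529451617932783222309378271207982836
Sum of its 40 digits: 184.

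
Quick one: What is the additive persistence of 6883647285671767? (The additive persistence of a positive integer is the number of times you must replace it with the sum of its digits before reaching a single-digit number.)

3

6883647285671767 → 91 → 10 → 1 (3 steps)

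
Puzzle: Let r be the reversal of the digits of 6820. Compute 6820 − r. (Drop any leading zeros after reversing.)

6534

Reverse of 6820 is 286.
6820 − 286 = 6534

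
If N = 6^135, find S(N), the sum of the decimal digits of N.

6^135 = 1123100968590805486067490785139871311149300510808491947285143687519677653346191462727898443913171541426176
Sum of its 106 digits: 468.

468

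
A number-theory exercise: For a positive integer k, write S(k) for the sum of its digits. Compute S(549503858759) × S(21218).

S(549503858759) = 5+4+9+5+0+3+8+5+8+7+5+9 = 68.
S(21218) = 2+1+2+1+8 = 14.
68 · 14 = 952.

952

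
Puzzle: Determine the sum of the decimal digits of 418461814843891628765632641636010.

142

4+1+8+4+6+1+8+1+4+8+4+3+8+9+1+6+2+8+7+6+5+6+3+2+6+4+1+6+3+6+0+1+0 = 142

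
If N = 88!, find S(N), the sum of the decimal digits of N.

531

88! = 185482642257398439114796845645546284380220968949399346684421580986889562184028199319100141244804501828416633516851200000000000000000000
Sum of its 135 digits: 531.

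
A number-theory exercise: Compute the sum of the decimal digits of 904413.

21

9+0+4+4+1+3 = 21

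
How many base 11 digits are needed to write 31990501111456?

31990501111456 in base 11 is A214105983328, which has 13 digits.

13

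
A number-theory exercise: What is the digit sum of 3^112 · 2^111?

351

3^112 · 2^111 = 711066219707394421569395040806390591905956230425513185050054059784953713385222510215168
Sum of its 87 digits: 351.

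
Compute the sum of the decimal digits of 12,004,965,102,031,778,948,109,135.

1+2+0+0+4+9+6+5+1+0+2+0+3+1+7+7+8+9+4+8+1+0+9+1+3+5 = 96

96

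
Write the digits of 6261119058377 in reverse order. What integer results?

7738509111626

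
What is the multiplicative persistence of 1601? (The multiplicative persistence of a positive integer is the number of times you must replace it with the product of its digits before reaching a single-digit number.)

1601 → 0 (1 step)

1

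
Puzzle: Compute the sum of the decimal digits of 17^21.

17^21 = 69091933913008732880827217
Sum of its 26 digits: 116.

116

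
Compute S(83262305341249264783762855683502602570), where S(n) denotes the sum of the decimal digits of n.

8+3+2+6+2+3+0+5+3+4+1+2+4+9+2+6+4+7+8+3+7+6+2+8+5+5+6+8+3+5+0+2+6+0+2+5+7+0 = 159

159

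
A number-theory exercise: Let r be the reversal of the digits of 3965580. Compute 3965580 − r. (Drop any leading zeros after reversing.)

3109887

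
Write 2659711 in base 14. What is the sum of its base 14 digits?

2659711 in base 14 is 4D33D5.
Digit sum: 4+13+3+3+13+5 = 41.

41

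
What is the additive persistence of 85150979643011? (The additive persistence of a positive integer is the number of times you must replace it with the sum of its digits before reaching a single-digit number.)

3

85150979643011 → 59 → 14 → 5 (3 steps)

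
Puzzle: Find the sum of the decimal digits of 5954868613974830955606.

5+9+5+4+8+6+8+6+1+3+9+7+4+8+3+0+9+5+5+6+0+6 = 117

117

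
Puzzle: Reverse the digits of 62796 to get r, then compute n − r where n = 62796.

-6930

Reverse of 62796 is 69726.
62796 − 69726 = -6930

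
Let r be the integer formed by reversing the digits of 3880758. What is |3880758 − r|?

4690125

Reverse of 3880758 is 8570883.
|3880758 − 8570883| = 4690125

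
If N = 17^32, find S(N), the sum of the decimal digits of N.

172

17^32 = 2367911594760467245844106297320951247361
Sum of its 40 digits: 172.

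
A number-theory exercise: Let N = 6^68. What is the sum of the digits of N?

6^68 = 82089011515213367907186323883068205046425814529212416
Sum of its 53 digits: 207.

207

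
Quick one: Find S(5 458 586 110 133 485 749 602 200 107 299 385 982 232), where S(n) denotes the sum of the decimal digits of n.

167

5+4+5+8+5+8+6+1+1+0+1+3+3+4+8+5+7+4+9+6+0+2+2+0+0+1+0+7+2+9+9+3+8+5+9+8+2+2+3+2 = 167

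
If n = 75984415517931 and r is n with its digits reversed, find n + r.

89955966966888

Reverse of 75984415517931 is 13971551448957.
75984415517931 + 13971551448957 = 89955966966888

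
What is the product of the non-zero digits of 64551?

600

6×4×5×5×1 = 600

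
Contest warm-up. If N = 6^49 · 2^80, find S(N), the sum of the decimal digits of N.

333

6^49 · 2^80 = 162858684306374898358899132717697823176137625055784587489181696
Sum of its 63 digits: 333.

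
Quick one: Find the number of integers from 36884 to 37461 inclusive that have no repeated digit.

The integers in [36884, 37461] that have no repeated digit: 36890, 36891, 36892, 36894, 36895, 36897, …, 37460, 37461.
200 qualify.

200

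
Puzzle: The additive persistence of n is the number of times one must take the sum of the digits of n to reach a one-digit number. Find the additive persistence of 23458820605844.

3

23458820605844 → 59 → 14 → 5 (3 steps)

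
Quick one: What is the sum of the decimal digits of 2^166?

250

2^166 = 93536104789177786765035829293842113257979682750464
Sum of its 50 digits: 250.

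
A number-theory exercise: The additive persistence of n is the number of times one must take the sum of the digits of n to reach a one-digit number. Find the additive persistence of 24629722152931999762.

3

24629722152931999762 → 97 → 16 → 7 (3 steps)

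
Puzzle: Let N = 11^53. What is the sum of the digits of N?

11^53 = 15624722518287446627037310616316692383878522699200314331
Sum of its 56 digits: 230.

230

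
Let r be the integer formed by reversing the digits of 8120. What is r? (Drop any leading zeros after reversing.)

218

Reversing 8120 gives 218.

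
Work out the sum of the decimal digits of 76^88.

742

76^88 = 3247851176412435489139191257398630823344456729751907773654608083942706200378066313369527130955106770343502245170746657820656296825248286683314136689193403486595710976
Sum of its 166 digits: 742.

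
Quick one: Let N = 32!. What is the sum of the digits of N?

108

32! = 263130836933693530167218012160000000
Sum of its 36 digits: 108.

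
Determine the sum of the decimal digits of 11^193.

893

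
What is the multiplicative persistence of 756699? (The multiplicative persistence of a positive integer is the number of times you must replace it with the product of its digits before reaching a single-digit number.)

756699 → 102060 → 0 (2 steps)

2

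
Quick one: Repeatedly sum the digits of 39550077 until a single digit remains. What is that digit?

9

3+9+5+5+0+0+7+7 = 36
3+6 = 9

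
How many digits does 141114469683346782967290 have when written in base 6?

141114469683346782967290 in base 6 is 345513053301322013552304033150, which has 30 digits.

30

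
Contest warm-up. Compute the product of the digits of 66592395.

437400

6×6×5×9×2×3×9×5 = 437400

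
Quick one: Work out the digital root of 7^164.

The digital root of n equals n mod 9 (or 9 when 9 | n), so we need 7^164 mod 9.
7^164 ≡ 4 (mod 9), so the digital root is 4.

4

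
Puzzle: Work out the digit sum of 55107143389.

5+5+1+0+7+1+4+3+3+8+9 = 46

46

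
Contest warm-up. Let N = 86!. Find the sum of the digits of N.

86! = 24227095383672732381765523203441259715284870552429381750838764496720162249742450276789464634901319465571660595200000000000000000000
Sum of its 131 digits: 495.

495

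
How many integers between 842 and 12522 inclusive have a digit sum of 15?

725

The integers in [842, 12522] that have a digit sum of 15: 843, 852, 861, 870, 906, 915, …, 12507, 12516.
725 qualify.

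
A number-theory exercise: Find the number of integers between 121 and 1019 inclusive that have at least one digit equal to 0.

179

The integers in [121, 1019] that have at least one digit equal to 0: 130, 140, 150, 160, 170, 180, …, 1018, 1019.
179 qualify.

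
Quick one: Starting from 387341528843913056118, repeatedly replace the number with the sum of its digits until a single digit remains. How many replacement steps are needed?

2

387341528843913056118 → 90 → 9 (2 steps)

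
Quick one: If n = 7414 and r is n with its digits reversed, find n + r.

Reverse of 7414 is 4147.
7414 + 4147 = 11561

11561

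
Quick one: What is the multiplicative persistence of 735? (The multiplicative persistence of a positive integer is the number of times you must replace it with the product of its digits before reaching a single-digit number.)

2

735 → 105 → 0 (2 steps)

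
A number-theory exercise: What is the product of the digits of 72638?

7×2×6×3×8 = 2016

2016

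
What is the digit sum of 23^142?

23^142 = 23192774984369078750237734279529478056786508400568760494458054531175748781538547983737719432314390376285239093373327480102096981869490207569279694674667900572850858333516312349602671597295286129
Sum of its 194 digits: 931.

931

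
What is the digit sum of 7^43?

169

7^43 = 2183814375991796599109312252753832343
Sum of its 37 digits: 169.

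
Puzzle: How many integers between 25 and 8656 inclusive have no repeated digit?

The integers in [25, 8656] that have no repeated digit: 25, 26, 27, 28, 29, 30, …, 8653, 8654.
4620 qualify.

4620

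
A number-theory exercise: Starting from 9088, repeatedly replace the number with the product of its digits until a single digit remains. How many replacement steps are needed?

9088 → 0 (1 step)

1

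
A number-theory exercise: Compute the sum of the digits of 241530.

15

2+4+1+5+3+0 = 15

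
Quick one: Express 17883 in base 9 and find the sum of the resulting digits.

19

17883 in base 9 is 26470.
Digit sum: 2+6+4+7+0 = 19.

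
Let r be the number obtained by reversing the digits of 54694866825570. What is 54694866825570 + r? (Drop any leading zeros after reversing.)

62247733675215

Reverse of 54694866825570 is 7552866849645.
54694866825570 + 7552866849645 = 62247733675215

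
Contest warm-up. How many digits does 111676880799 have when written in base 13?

10

111676880799 in base 13 is A6B9A40373, which has 10 digits.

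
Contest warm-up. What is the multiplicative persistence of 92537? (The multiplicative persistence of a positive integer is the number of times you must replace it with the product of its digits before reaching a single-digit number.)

2

92537 → 1890 → 0 (2 steps)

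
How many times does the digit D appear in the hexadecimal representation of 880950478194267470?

3

880950478194267470 in base 16 is C39C3CADD7AD54E.
The digit D appears 3 times.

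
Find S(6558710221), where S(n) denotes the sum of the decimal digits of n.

37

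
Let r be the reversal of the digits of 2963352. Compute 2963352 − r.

429660

Reverse of 2963352 is 2533692.
2963352 − 2533692 = 429660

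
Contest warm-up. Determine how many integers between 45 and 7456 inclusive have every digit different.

3979

The integers in [45, 7456] that have every digit different: 45, 46, 47, 48, 49, 50, …, 7453, 7456.
3979 qualify.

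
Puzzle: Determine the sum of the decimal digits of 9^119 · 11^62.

801

9^119 · 11^62 = 13219197863019805709036451717956239761510706569974776596680295992819816088110878347256410458524355230069489111704402309673521032218001157290233388381378480616893687876434515383169
Sum of its 179 digits: 801.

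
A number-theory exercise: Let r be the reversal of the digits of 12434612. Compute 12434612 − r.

-9208809

Reverse of 12434612 is 21643421.
12434612 − 21643421 = -9208809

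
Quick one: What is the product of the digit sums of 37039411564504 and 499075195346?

3224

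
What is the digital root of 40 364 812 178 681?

4+0+3+6+4+8+1+2+1+7+8+6+8+1 = 59
5+9 = 14
1+4 = 5

5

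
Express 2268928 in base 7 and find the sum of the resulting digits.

34

2268928 in base 7 is 25166644.
Digit sum: 2+5+1+6+6+6+4+4 = 34.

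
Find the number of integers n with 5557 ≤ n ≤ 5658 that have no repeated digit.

The integers in [5557, 5658] that have no repeated digit: 5601, 5602, 5603, 5604, 5607, 5608, …, 5648, 5649.
35 qualify.

35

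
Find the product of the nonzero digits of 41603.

72

4×1×6×3 = 72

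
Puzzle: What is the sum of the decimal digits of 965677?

9+6+5+6+7+7 = 40

40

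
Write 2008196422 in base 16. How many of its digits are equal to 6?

2008196422 in base 16 is 77B2A546.
The digit 6 appears 1 time.

1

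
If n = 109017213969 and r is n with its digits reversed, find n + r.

Reverse of 109017213969 is 969312710901.
109017213969 + 969312710901 = 1078329924870

1078329924870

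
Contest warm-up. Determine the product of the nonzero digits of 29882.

2304

2×9×8×8×2 = 2304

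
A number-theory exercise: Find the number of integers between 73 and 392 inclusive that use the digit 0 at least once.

The integers in [73, 392] that use the digit 0 at least once: 80, 90, 100, 101, 102, 103, …, 380, 390.
59 qualify.

59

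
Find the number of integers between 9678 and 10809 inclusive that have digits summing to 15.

63

The integers in [9678, 10809] that have digits summing to 15: 10059, 10068, 10077, 10086, 10095, 10149, …, 10770, 10806.
63 qualify.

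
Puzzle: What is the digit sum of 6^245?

6^245 = 44366620004754287510154889221530243247003948897358705192665052147678611985891872318962635984551834727387290035707630949012084737441228974340822668003246617033267718797599012230988480408190976
Sum of its 191 digits: 855.

855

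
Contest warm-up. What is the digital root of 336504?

3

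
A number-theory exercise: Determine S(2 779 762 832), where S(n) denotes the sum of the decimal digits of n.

2+7+7+9+7+6+2+8+3+2 = 53

53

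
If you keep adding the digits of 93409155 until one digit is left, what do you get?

9+3+4+0+9+1+5+5 = 36
3+6 = 9

9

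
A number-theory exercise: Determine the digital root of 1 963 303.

7

1+9+6+3+3+0+3 = 25
2+5 = 7
(Equivalently, 1 963 303 mod 9 = 7.)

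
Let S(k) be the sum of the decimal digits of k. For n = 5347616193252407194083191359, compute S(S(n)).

10

First digit sum: 118.
1+1+8 = 10.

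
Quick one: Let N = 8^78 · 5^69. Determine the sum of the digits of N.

8^78 · 5^69 = 46768052394588893382517914646921056628989841375232000000000000000000000000000000000000000000000000000000000000000000000
Sum of its 119 digits: 251.

251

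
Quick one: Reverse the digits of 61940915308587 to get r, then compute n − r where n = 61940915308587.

Reverse of 61940915308587 is 78580351904916.
61940915308587 − 78580351904916 = -16639436596329

-16639436596329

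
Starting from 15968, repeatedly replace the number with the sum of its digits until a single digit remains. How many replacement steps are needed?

15968 → 29 → 11 → 2 (3 steps)

3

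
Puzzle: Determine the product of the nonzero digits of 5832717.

5×8×3×2×7×1×7 = 11760

11760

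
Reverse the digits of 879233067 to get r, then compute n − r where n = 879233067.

118900089

Reverse of 879233067 is 760332978.
879233067 − 760332978 = 118900089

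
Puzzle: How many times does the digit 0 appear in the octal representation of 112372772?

1

112372772 in base 8 is 654526044.
The digit 0 appears 1 time.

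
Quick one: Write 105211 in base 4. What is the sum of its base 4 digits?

19

105211 in base 4 is 121223323.
Digit sum: 1+2+1+2+2+3+3+2+3 = 19.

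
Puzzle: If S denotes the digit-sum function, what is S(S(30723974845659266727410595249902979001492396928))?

First digit sum: 230.
2+3+0 = 5.

5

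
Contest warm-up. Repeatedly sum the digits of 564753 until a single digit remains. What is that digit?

3

5+6+4+7+5+3 = 30
3+0 = 3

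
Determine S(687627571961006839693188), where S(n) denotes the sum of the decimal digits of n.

126

6+8+7+6+2+7+5+7+1+9+6+1+0+0+6+8+3+9+6+9+3+1+8+8 = 126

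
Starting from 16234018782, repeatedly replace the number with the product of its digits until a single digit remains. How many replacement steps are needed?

1

16234018782 → 0 (1 step)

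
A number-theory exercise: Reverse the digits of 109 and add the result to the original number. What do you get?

Reverse of 109 is 901.
109 + 901 = 1010

1010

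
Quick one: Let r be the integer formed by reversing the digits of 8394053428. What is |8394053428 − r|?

Reverse of 8394053428 is 8243504938.
|8394053428 − 8243504938| = 150548490

150548490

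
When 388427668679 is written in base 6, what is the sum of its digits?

54

388427668679 in base 6 is 454235144551515.
Digit sum: 4+5+4+2+3+5+1+4+4+5+5+1+5+1+5 = 54.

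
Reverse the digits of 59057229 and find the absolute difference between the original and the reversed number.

33217866

Reverse of 59057229 is 92275095.
|59057229 − 92275095| = 33217866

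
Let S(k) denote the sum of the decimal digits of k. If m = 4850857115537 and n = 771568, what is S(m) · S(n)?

2006

S(4850857115537) = 4+8+5+0+8+5+7+1+1+5+5+3+7 = 59.
S(771568) = 7+7+1+5+6+8 = 34.
59 · 34 = 2006.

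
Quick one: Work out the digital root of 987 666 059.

2

9+8+7+6+6+6+0+5+9 = 56
5+6 = 11
1+1 = 2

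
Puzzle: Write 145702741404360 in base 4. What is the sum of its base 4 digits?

24

145702741404360 in base 4 is 201020100100021032223020.
Digit sum: 2+0+1+0+2+0+1+0+0+1+0+0+0+2+1+0+3+2+2+2+3+0+2+0 = 24.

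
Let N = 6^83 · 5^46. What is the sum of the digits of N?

243

6^83 · 5^46 = 5484966523729850078267050874745587580223077419581440000000000000000000000000000000000000000000000
Sum of its 97 digits: 243.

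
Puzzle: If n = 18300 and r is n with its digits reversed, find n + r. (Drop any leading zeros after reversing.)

Reverse of 18300 is 381.
18300 + 381 = 18681

18681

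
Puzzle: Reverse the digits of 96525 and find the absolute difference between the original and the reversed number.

43956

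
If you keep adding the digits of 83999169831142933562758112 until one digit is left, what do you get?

8+3+9+9+9+1+6+9+8+3+1+1+4+2+9+3+3+5+6+2+7+5+8+1+1+2 = 125
1+2+5 = 8

8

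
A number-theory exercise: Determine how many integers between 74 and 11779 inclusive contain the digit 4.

The integers in [74, 11779] that contain the digit 4: 74, 84, 94, 104, 114, 124, …, 11764, 11774.
3925 qualify.

3925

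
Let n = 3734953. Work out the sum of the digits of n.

34

3+7+3+4+9+5+3 = 34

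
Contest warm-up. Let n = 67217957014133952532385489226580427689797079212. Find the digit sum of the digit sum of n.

6

First digit sum: 222.
2+2+2 = 6.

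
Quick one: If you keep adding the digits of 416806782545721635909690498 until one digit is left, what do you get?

8

4+1+6+8+0+6+7+8+2+5+4+5+7+2+1+6+3+5+9+0+9+6+9+0+4+9+8 = 134
1+3+4 = 8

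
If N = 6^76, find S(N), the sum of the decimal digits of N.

279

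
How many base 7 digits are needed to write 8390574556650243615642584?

8390574556650243615642584 in base 7 is 241454301335241056615220441125, which has 30 digits.

30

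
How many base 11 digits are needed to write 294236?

6

294236 in base 11 is 191078, which has 6 digits.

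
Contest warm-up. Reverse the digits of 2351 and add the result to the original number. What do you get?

3883

Reverse of 2351 is 1532.
2351 + 1532 = 3883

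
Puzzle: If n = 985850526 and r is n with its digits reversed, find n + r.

Reverse of 985850526 is 625058589.
985850526 + 625058589 = 1610909115

1610909115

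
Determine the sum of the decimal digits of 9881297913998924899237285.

9+8+8+1+2+9+7+9+1+3+9+9+8+9+2+4+8+9+9+2+3+7+2+8+5 = 151

151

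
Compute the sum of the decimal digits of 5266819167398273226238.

106

5+2+6+6+8+1+9+1+6+7+3+9+8+2+7+3+2+2+6+2+3+8 = 106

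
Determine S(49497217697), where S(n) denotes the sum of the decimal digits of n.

4+9+4+9+7+2+1+7+6+9+7 = 65

65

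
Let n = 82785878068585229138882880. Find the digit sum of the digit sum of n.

9

First digit sum: 144.
1+4+4 = 9.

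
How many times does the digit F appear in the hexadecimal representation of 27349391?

27349391 in base 16 is 1A1518F.
The digit F appears 1 time.

1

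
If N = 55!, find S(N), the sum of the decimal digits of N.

55! = 12696403353658275925965100847566516959580321051449436762275840000000000000
Sum of its 74 digits: 279.

279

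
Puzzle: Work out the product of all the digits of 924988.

9×2×4×9×8×8 = 41472

41472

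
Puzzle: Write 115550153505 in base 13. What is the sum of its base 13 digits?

69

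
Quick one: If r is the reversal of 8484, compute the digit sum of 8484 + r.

Reversal of 8484 is 4848; 8484 + 4848 = 13332.
Digit sum of 13332: 1+3+3+3+2 = 12.

12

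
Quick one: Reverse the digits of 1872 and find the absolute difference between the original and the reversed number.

Reverse of 1872 is 2781.
|1872 − 2781| = 909

909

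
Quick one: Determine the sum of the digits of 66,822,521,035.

40

6+6+8+2+2+5+2+1+0+3+5 = 40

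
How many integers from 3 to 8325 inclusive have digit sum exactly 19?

The integers in [3, 8325] that have digit sum exactly 19: 199, 289, 298, 379, 388, 397, …, 8308, 8317.
557 qualify.

557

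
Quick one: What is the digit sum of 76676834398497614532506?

7+6+6+7+6+8+3+4+3+9+8+4+9+7+6+1+4+5+3+2+5+0+6 = 119

119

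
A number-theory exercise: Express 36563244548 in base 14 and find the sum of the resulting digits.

77

36563244548 in base 14 is 1AABD9380C.
Digit sum: 1+10+10+11+13+9+3+8+0+12 = 77.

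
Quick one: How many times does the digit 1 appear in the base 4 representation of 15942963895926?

3

15942963895926 in base 4 is 3220000002230301321312.
The digit 1 appears 3 times.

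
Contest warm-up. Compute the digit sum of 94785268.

9+4+7+8+5+2+6+8 = 49

49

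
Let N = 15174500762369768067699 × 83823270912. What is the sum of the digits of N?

153

15174500762369768067699 × 83823270912 = 1271976288358471603857340033471488
Sum of its 34 digits: 153.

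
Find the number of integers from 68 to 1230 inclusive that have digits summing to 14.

88

The integers in [68, 1230] that have digits summing to 14: 68, 77, 86, 95, 149, 158, …, 1193, 1229.
88 qualify.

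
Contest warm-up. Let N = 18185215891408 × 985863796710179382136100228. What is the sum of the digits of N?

188

18185215891408 × 985863796710179382136100228 = 17928145982697780050539724578905852041024
Sum of its 41 digits: 188.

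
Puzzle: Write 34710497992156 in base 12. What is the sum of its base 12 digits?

74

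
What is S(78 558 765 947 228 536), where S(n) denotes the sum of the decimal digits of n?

97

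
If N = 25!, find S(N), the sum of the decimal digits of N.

25! = 15511210043330985984000000
Sum of its 26 digits: 72.

72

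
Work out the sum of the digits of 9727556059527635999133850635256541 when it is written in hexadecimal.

251

9727556059527635999133850635256541 in base 16 is 1DF9B04D3F6C7CACB2388C59AC2DD.
Digit sum: 1+13+15+9+11+0+4+13+3+15+6+12+7+12+10+12+11+2+3+8+8+12+5+9+10+12+2+13+13 = 251.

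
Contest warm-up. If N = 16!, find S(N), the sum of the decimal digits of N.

16! = 20922789888000
Sum of its 14 digits: 63.

63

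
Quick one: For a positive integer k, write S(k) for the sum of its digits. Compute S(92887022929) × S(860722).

1450

S(92887022929) = 9+2+8+8+7+0+2+2+9+2+9 = 58.
S(860722) = 8+6+0+7+2+2 = 25.
58 · 25 = 1450.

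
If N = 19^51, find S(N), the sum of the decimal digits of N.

235

19^51 = 164601446942513134106236725812829032045114121982009343319734091019
Sum of its 66 digits: 235.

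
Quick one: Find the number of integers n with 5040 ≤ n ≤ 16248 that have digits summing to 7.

91

The integers in [5040, 16248] that have digits summing to 7: 5101, 5110, 5200, 6001, 6010, 6100, …, 15100, 16000.
91 qualify.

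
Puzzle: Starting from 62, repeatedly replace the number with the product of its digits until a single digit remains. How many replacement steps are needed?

62 → 12 → 2 (2 steps)

2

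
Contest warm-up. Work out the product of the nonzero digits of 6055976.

6×5×5×9×7×6 = 56700

56700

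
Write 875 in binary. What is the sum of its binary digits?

875 in base 2 is 1101101011.
Digit sum: 1+1+0+1+1+0+1+0+1+1 = 7.

7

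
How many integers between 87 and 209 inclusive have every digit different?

The integers in [87, 209] that have every digit different: 87, 89, 90, 91, 92, 93, …, 208, 209.
91 qualify.

91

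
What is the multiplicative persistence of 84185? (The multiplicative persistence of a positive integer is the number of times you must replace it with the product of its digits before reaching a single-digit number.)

2

84185 → 1280 → 0 (2 steps)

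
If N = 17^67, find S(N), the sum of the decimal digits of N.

314

17^67 = 27547217140113004110781593006840291996645123360044229169316532090500266429898209073
Sum of its 83 digits: 314.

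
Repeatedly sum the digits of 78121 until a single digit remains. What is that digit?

7+8+1+2+1 = 19
1+9 = 10
1+0 = 1

1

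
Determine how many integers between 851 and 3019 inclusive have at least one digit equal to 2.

The integers in [851, 3019] that have at least one digit equal to 2: 852, 862, 872, 882, 892, 902, …, 3002, 3012.
1297 qualify.

1297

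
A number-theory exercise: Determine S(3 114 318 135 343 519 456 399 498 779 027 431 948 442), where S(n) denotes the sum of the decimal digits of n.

183

3+1+1+4+3+1+8+1+3+5+3+4+3+5+1+9+4+5+6+3+9+9+4+9+8+7+7+9+0+2+7+4+3+1+9+4+8+4+4+2 = 183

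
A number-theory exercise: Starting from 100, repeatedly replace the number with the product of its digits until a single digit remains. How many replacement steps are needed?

1

100 → 0 (1 step)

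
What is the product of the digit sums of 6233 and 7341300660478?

686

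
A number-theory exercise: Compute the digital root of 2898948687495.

6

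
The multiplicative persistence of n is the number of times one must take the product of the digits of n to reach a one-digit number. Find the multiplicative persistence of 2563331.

2

2563331 → 1620 → 0 (2 steps)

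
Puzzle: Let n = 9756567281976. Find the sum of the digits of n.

9+7+5+6+5+6+7+2+8+1+9+7+6 = 78

78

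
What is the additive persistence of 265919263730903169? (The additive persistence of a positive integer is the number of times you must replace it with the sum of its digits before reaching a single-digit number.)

2

265919263730903169 → 81 → 9 (2 steps)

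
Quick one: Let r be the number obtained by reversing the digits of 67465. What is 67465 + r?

123941

Reverse of 67465 is 56476.
67465 + 56476 = 123941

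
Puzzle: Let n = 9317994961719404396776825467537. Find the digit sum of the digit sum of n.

15

First digit sum: 168.
1+6+8 = 15.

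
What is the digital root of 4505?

4+5+0+5 = 14
1+4 = 5

5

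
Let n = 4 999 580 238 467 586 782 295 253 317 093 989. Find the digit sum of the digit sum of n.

14

First digit sum: 185.
1+8+5 = 14.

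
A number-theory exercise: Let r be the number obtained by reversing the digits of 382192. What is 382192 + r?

673475

Reverse of 382192 is 291283.
382192 + 291283 = 673475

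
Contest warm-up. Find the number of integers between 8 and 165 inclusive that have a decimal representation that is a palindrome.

The integers in [8, 165] that have a decimal representation that is a palindrome: 8, 9, 11, 22, 33, 44, …, 151, 161.
18 qualify.

18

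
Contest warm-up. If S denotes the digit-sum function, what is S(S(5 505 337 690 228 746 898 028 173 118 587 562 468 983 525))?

First digit sum: 211.
2+1+1 = 4.

4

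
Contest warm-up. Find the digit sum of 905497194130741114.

70

9+0+5+4+9+7+1+9+4+1+3+0+7+4+1+1+1+4 = 70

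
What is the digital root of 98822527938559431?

9+8+8+2+2+5+2+7+9+3+8+5+5+9+4+3+1 = 90
9+0 = 9

9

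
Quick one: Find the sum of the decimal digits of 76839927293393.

7+6+8+3+9+9+2+7+2+9+3+3+9+3 = 80

80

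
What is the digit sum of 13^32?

13^32 = 442779263776840698304313192148785281
Sum of its 36 digits: 169.

169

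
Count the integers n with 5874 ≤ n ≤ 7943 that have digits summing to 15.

The integers in [5874, 7943] that have digits summing to 15: 5901, 5910, 6009, 6018, 6027, 6036, …, 7710, 7800.
102 qualify.

102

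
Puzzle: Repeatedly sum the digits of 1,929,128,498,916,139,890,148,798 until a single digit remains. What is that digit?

1+9+2+9+1+2+8+4+9+8+9+1+6+1+3+9+8+9+0+1+4+8+7+9+8 = 136
1+3+6 = 10
1+0 = 1

1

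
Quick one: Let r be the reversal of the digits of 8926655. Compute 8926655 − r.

3360357

Reverse of 8926655 is 5566298.
8926655 − 5566298 = 3360357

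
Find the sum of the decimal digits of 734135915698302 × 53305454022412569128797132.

219

734135915698302 × 53305454022412569128797132 = 39133448300457587099628977197973074869864
Sum of its 41 digits: 219.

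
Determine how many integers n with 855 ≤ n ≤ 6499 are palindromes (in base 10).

The integers in [855, 6499] that are palindromes (in base 10): 858, 868, 878, 888, 898, 909, …, 6336, 6446.
70 qualify.

70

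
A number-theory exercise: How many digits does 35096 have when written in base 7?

35096 in base 7 is 204215, which has 6 digits.

6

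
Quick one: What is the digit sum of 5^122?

5^122 = 18807909613156600127499784595555930845098648908353400344140027300454676151275634765625
Sum of its 86 digits: 376.

376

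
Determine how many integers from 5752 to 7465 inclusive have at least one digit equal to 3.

487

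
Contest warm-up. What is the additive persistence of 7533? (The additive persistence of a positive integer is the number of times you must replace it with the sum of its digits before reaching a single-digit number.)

2

7533 → 18 → 9 (2 steps)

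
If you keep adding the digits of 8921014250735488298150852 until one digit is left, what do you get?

8

8+9+2+1+0+1+4+2+5+0+7+3+5+4+8+8+2+9+8+1+5+0+8+5+2 = 107
1+0+7 = 8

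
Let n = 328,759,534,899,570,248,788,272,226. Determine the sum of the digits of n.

3+2+8+7+5+9+5+3+4+8+9+9+5+7+0+2+4+8+7+8+8+2+7+2+2+2+6 = 142

142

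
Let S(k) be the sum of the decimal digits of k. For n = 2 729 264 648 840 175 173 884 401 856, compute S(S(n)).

First digit sum: 130.
1+3+0 = 4.

4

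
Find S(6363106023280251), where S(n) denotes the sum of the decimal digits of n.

48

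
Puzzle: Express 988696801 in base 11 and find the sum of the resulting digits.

988696801 in base 11 is 4681035A4.
Digit sum: 4+6+8+1+0+3+5+10+4 = 41.

41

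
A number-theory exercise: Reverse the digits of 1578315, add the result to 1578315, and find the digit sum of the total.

33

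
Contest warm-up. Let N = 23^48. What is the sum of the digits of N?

289

23^48 = 230640796319223839361986981083444028527480075343400946297318327681
Sum of its 66 digits: 289.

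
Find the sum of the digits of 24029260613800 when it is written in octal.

57

24029260613800 in base 8 is 535527742604250.
Digit sum: 5+3+5+5+2+7+7+4+2+6+0+4+2+5+0 = 57.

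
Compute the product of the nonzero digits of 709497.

15876

7×9×4×9×7 = 15876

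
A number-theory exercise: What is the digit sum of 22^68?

385

22^68 = 19263814869514325505232674308612292628470116517391620939800279864417506906285203667850100736
Sum of its 92 digits: 385.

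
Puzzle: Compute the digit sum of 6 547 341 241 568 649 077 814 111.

6+5+4+7+3+4+1+2+4+1+5+6+8+6+4+9+0+7+7+8+1+4+1+1+1 = 105

105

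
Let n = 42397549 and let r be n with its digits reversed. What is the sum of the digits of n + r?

Reversal of 42397549 is 94579324; 42397549 + 94579324 = 136976873.
Digit sum of 136976873: 1+3+6+9+7+6+8+7+3 = 50.

50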